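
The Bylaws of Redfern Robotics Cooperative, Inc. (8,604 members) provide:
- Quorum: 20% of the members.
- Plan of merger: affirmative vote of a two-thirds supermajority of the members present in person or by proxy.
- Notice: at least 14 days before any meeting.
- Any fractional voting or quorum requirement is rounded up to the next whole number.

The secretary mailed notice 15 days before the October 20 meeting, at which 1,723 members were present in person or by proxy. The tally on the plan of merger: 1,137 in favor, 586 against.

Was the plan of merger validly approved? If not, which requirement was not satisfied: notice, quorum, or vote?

Notice: 15 days given; 14 required. Satisfied.
Quorum: 20% of 8,604 = 1,720.80, rounded up to 1,721; 1,723 present. Satisfied.
Vote: requires two-thirds of those present (1,723); 2/3 of 1723 = 1148.67, rounded up to 1149, so 1,149 needed; 1,137 in favor. Not satisfied.

Invalid — vote requirement not satisfied.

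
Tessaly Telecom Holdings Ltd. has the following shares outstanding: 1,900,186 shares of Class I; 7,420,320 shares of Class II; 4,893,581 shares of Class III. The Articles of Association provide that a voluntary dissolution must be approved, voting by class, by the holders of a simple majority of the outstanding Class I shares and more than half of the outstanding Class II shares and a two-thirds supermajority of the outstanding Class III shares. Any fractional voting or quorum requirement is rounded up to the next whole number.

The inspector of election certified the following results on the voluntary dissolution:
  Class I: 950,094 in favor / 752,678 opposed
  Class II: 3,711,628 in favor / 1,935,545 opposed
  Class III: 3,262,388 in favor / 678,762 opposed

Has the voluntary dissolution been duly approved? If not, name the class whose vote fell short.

Approved — every class gave the required vote.

Class I: a majority of 1900186 is 950094; 950,094 required, 950,094 in favor — approved.
Class II: a majority of 7420320 is 3710161; 3,710,161 required, 3,711,628 in favor — approved.
Class III: 2/3 of 4893581 = 3262387.33, rounded up to 3262388; 3,262,388 required, 3,262,388 in favor — approved.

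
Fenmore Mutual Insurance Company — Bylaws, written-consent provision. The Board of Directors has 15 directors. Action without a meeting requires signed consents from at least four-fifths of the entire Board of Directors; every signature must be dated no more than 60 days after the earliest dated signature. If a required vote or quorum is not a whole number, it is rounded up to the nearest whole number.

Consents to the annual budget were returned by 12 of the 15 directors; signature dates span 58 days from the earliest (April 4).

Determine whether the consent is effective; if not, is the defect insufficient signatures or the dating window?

Effective — both the signature and dating-window requirements are satisfied.

Signatures required: at least four-fifths of 15 — 4/5 of 15 = 12, so 12 needed; 12 signed. Sufficient.
Dating window: the latest signature is 58 days after the earliest; the limit is 60 days. Within the window.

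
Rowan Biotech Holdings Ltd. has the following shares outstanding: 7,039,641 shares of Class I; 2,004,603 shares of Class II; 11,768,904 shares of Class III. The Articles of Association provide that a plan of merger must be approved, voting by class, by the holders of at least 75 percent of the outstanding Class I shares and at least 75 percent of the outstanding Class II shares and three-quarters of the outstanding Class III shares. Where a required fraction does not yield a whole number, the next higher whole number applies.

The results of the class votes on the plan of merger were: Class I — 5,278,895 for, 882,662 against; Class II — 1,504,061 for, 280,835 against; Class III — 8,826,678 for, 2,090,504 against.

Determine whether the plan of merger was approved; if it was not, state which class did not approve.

Class I: 3/4 of 7039641 = 5279730.75, rounded up to 5279731; 5,279,731 required, 5,278,895 in favor — not approved.
Class II: 3/4 of 2004603 = 1503452.25, rounded up to 1503453; 1,503,453 required, 1,504,061 in favor — approved.
Class III: 3/4 of 11768904 = 8826678; 8,826,678 required, 8,826,678 in favor — approved.

Not approved — the Class I shares did not give the required vote.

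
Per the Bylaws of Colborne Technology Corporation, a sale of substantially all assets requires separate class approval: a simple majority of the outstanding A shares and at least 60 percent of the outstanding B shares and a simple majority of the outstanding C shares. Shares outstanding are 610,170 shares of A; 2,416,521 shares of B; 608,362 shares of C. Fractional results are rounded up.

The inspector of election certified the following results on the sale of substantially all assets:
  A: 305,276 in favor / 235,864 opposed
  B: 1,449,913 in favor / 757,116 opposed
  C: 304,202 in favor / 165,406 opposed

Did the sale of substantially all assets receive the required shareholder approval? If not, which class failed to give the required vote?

A: a majority of 610170 is 305086; 305,086 required, 305,276 in favor — approved.
B: 3/5 of 2416521 = 1449912.60, rounded up to 1449913; 1,449,913 required, 1,449,913 in favor — approved.
C: a majority of 608362 is 304182; 304,182 required, 304,202 in favor — approved.

Approved — every class gave the required vote.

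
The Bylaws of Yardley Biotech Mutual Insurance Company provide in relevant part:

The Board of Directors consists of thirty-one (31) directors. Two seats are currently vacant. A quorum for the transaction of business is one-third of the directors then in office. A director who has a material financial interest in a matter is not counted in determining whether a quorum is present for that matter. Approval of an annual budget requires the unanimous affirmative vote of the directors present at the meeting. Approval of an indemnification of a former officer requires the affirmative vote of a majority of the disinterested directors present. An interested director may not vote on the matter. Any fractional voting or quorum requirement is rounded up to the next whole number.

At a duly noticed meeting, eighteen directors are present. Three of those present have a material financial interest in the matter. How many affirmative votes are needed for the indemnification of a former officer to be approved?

The indemnification of a former officer requires a majority of the disinterested directors present (18 − 3 = 15).
A majority of 15 is 8.

8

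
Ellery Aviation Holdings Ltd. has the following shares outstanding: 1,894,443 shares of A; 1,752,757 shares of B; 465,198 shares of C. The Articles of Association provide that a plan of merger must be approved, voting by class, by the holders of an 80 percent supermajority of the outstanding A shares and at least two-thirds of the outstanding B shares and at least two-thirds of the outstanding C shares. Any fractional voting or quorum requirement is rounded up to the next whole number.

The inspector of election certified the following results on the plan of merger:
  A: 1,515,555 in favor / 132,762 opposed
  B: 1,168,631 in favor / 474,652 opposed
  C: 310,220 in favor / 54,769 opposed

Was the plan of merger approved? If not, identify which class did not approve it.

Approved — every class gave the required vote.

A: 4/5 of 1894443 = 1515554.40, rounded up to 1515555; 1,515,555 required, 1,515,555 in favor — approved.
B: 2/3 of 1752757 = 1168504.67, rounded up to 1168505; 1,168,505 required, 1,168,631 in favor — approved.
C: 2/3 of 465198 = 310132; 310,132 required, 310,220 in favor — approved.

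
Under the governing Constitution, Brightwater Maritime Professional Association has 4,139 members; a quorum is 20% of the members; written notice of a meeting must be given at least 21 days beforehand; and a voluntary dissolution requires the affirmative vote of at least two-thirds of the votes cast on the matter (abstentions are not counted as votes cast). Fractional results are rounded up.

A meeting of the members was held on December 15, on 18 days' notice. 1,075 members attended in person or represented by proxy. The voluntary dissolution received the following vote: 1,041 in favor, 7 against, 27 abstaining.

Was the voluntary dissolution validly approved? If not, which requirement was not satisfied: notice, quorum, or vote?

Notice: 18 days given; 21 required. Not satisfied.
Quorum: 20% of 4,139 = 827.80, rounded up to 828; 1,075 present. Satisfied.
Vote: requires two-thirds of the votes cast (1,075 − 27 abstaining = 1,048); 2/3 of 1048 = 698.67, rounded up to 699, so 699 needed; 1,041 in favor. Satisfied.

Invalid — notice requirement not satisfied.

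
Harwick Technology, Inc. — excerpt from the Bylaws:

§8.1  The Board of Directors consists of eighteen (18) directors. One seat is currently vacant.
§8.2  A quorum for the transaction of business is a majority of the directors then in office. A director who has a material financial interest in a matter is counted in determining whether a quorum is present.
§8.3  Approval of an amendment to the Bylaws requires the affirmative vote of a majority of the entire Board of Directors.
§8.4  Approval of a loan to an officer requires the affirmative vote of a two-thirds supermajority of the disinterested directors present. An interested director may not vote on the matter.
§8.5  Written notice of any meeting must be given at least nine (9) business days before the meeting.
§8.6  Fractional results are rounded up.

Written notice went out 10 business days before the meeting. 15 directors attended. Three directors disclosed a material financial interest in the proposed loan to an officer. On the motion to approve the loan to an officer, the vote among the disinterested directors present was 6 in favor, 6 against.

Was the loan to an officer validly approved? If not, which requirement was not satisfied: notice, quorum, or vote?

Notice: 10 business days given; 9 required (10 ≥ 9). Satisfied.
Quorum: 15 present (interested directors count toward quorum); quorum is 9. Satisfied.
Vote: the loan to an officer requires two-thirds of the disinterested directors present (15 − 3 = 12). 2/3 of 12 = 8, so 8 affirmative votes are needed; 6 voted in favor. Not satisfied.

Invalid — vote requirement not satisfied.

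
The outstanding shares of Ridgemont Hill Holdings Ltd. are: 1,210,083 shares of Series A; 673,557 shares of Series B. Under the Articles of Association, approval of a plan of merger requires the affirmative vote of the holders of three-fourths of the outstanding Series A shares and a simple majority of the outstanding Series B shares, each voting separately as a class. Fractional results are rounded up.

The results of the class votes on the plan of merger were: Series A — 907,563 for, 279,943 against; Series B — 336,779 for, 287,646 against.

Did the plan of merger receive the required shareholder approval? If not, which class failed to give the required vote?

Approved — every class gave the required vote.

Series A: 3/4 of 1210083 = 907562.25, rounded up to 907563; 907,563 required, 907,563 in favor — approved.
Series B: a majority of 673557 is 336779; 336,779 required, 336,779 in favor — approved.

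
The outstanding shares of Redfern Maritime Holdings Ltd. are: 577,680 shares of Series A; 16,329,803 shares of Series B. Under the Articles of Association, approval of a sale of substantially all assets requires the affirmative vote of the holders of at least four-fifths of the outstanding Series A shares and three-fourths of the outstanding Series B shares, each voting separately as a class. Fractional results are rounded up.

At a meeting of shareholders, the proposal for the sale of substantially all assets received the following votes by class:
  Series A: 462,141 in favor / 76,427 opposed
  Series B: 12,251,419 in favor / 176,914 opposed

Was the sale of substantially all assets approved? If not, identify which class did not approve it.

Not approved — the Series A shares did not give the required vote.

Series A: 4/5 of 577680 = 462144; 462,144 required, 462,141 in favor — not approved.
Series B: 3/4 of 16329803 = 12247352.25, rounded up to 12247353; 12,247,353 required, 12,251,419 in favor — approved.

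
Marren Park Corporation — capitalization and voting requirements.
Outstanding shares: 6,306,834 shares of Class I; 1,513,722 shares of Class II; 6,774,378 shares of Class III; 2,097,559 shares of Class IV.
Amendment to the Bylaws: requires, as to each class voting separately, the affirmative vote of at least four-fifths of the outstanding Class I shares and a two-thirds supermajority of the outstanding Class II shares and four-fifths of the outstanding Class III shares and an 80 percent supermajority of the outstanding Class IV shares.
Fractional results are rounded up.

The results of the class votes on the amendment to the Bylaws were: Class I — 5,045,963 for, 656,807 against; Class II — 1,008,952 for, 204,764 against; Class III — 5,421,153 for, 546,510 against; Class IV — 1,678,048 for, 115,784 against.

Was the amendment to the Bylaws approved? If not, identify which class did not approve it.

Class I: 4/5 of 6306834 = 5045467.20, rounded up to 5045468; 5,045,468 required, 5,045,963 in favor — approved.
Class II: 2/3 of 1513722 = 1009148; 1,009,148 required, 1,008,952 in favor — not approved.
Class III: 4/5 of 6774378 = 5419502.40, rounded up to 5419503; 5,419,503 required, 5,421,153 in favor — approved.
Class IV: 4/5 of 2097559 = 1678047.20, rounded up to 1678048; 1,678,048 required, 1,678,048 in favor — approved.

Not approved — the Class II shares did not give the required vote.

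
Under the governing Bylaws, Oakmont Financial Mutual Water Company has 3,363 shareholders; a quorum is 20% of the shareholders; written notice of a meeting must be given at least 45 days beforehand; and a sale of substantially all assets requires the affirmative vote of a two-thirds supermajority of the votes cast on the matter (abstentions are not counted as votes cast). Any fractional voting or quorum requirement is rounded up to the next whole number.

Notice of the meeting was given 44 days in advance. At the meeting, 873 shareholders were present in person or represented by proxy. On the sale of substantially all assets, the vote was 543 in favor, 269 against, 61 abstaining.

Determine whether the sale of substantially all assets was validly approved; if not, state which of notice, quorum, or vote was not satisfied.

Invalid — notice requirement not satisfied.

Notice: 44 days given; 45 required. Not satisfied.
Quorum: 20% of 3,363 = 672.60, rounded up to 673; 873 present. Satisfied.
Vote: requires two-thirds of the votes cast (873 − 61 abstaining = 812); 2/3 of 812 = 541.33, rounded up to 542, so 542 needed; 543 in favor. Satisfied.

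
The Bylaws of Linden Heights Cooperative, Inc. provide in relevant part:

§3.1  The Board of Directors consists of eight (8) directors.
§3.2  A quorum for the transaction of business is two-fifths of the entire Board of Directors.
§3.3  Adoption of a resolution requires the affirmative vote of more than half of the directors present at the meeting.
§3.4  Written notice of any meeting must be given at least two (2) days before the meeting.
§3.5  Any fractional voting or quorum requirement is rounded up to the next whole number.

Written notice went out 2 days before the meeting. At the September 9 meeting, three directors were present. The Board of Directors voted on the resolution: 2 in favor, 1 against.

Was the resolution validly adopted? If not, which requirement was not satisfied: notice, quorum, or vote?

Invalid — quorum requirement not satisfied.

Notice: 2 days given; 2 required (2 ≥ 2). Satisfied.
Quorum: 3 present; quorum is 4. Not satisfied.
Vote: the resolution requires a majority of the directors present (3). A majority of 3 is 2, so 2 affirmative votes are needed; 2 voted in favor. Satisfied. (Moot — without a quorum no business can be validly transacted.)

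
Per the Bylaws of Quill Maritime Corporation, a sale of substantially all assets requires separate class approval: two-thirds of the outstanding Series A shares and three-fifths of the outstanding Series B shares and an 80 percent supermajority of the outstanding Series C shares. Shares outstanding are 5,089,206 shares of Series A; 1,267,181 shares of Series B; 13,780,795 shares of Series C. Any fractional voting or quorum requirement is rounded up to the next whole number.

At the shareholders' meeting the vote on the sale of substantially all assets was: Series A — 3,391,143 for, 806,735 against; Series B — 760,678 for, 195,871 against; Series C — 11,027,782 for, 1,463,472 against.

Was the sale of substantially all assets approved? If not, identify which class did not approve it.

Series A: 2/3 of 5089206 = 3392804; 3,392,804 required, 3,391,143 in favor — not approved.
Series B: 3/5 of 1267181 = 760308.60, rounded up to 760309; 760,309 required, 760,678 in favor — approved.
Series C: 4/5 of 13780795 = 11024636; 11,024,636 required, 11,027,782 in favor — approved.

Not approved — the Series A shares did not give the required vote.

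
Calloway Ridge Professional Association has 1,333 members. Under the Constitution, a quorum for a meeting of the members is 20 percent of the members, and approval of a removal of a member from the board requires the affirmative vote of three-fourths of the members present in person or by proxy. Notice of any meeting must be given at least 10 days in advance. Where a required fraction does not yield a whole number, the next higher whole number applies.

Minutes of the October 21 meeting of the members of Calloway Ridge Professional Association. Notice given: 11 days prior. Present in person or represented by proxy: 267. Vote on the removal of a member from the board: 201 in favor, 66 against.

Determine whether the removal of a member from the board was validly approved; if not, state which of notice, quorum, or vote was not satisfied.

Notice: 11 days given; 10 required. Satisfied.
Quorum: 20% of 1,333 = 266.60, rounded up to 267; 267 present. Satisfied.
Vote: requires three-fourths of those present (267); 3/4 of 267 = 200.25, rounded up to 201, so 201 needed; 201 in favor. Satisfied.

Valid — all requirements satisfied.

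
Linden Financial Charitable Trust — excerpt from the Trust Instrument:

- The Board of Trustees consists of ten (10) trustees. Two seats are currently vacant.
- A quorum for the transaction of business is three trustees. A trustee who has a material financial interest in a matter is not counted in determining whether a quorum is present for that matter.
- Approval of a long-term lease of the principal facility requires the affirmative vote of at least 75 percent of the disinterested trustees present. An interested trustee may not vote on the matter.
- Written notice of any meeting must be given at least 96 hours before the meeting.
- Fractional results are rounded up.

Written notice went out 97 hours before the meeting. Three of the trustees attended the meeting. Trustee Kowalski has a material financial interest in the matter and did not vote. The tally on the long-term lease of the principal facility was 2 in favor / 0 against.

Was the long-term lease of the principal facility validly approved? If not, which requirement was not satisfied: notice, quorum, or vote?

Invalid — quorum requirement not satisfied.

Notice: 97 hours given; 96 required (97 ≥ 96). Satisfied.
Quorum: 3 present, but the 1 interested trustee does not count, leaving 2. Quorum is 3. Not satisfied.
Vote: the long-term lease of the principal facility requires three-fourths of the disinterested trustees present (3 − 1 = 2). 3/4 of 2 = 1.50, rounded up to 2, so 2 affirmative votes are needed; 2 voted in favor. Satisfied. (Moot — without a quorum no business can be validly transacted.)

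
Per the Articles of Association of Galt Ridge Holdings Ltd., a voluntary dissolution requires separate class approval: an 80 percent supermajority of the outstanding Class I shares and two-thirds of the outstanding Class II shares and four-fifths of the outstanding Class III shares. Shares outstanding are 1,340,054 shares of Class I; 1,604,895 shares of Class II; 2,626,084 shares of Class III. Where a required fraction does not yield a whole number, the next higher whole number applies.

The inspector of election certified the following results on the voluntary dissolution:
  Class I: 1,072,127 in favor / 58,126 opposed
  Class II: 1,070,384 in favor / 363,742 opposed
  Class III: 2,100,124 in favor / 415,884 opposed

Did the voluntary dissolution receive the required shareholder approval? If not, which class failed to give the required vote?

Class I: 4/5 of 1340054 = 1072043.20, rounded up to 1072044; 1,072,044 required, 1,072,127 in favor — approved.
Class II: 2/3 of 1604895 = 1069930; 1,069,930 required, 1,070,384 in favor — approved.
Class III: 4/5 of 2626084 = 2100867.20, rounded up to 2100868; 2,100,868 required, 2,100,124 in favor — not approved.

Not approved — the Class III shares did not give the required vote.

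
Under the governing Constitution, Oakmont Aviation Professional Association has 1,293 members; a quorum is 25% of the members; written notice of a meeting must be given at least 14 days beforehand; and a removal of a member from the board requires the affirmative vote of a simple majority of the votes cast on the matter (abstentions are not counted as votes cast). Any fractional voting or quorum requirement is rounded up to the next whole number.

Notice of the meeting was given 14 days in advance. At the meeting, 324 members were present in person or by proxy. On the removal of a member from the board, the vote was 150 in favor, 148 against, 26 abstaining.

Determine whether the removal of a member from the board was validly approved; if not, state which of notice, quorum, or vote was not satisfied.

Notice: 14 days given; 14 required. Satisfied.
Quorum: 25% of 1,293 = 323.25, rounded up to 324; 324 present. Satisfied.
Vote: requires a majority of the votes cast (324 − 26 abstaining = 298); a majority of 298 is 150, so 150 needed; 150 in favor. Satisfied.

Valid — all requirements satisfied.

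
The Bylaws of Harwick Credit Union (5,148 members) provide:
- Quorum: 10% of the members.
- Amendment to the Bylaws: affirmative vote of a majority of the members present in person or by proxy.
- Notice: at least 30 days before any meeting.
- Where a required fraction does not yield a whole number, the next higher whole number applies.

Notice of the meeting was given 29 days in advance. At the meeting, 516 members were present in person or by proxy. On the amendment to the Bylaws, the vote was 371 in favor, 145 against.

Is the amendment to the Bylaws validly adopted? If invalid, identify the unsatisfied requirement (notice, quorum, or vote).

Invalid — notice requirement not satisfied.

Notice: 29 days given; 30 required. Not satisfied.
Quorum: 10% of 5,148 = 514.80, rounded up to 515; 516 present. Satisfied.
Vote: requires a majority of those present (516); a majority of 516 is 259, so 259 needed; 371 in favor. Satisfied.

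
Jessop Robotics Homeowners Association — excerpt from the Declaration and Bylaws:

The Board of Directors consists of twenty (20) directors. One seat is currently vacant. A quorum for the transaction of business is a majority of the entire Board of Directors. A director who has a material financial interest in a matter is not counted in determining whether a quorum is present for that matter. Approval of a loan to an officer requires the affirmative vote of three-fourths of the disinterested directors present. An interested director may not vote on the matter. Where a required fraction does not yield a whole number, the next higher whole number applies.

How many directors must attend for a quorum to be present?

A majority of 20 is 11.

11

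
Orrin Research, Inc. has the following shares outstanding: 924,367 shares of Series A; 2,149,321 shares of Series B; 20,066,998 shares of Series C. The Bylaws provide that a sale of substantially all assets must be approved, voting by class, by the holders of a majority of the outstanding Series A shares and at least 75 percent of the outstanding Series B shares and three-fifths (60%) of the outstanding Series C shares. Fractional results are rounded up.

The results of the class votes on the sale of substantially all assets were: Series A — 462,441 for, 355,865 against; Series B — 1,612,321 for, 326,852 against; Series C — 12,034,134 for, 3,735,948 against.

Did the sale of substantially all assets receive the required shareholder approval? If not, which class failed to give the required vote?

Not approved — the Series C shares did not give the required vote.

Series A: a majority of 924367 is 462184; 462,184 required, 462,441 in favor — approved.
Series B: 3/4 of 2149321 = 1611990.75, rounded up to 1611991; 1,611,991 required, 1,612,321 in favor — approved.
Series C: 3/5 of 20066998 = 12040198.80, rounded up to 12040199; 12,040,199 required, 12,034,134 in favor — not approved.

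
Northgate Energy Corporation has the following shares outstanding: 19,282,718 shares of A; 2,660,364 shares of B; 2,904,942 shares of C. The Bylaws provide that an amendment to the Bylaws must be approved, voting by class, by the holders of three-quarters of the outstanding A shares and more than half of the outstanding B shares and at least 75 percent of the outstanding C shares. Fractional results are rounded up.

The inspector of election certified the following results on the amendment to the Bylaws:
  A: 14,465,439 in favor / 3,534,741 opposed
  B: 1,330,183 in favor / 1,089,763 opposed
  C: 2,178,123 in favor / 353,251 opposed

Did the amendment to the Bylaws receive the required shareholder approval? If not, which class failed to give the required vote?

A: 3/4 of 19282718 = 14462038.50, rounded up to 14462039; 14,462,039 required, 14,465,439 in favor — approved.
B: a majority of 2660364 is 1330183; 1,330,183 required, 1,330,183 in favor — approved.
C: 3/4 of 2904942 = 2178706.50, rounded up to 2178707; 2,178,707 required, 2,178,123 in favor — not approved.

Not approved — the C shares did not give the required vote.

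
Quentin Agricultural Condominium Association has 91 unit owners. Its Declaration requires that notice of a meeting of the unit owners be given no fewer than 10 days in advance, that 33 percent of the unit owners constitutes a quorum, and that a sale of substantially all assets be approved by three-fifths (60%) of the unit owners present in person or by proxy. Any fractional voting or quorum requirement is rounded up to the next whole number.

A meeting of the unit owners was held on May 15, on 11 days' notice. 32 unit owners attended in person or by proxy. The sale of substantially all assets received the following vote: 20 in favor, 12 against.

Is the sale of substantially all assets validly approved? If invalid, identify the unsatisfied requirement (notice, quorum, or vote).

Notice: 11 days given; 10 required. Satisfied.
Quorum: 33% of 91 = 30.03, rounded up to 31; 32 present. Satisfied.
Vote: requires three-fifths of those present (32); 3/5 of 32 = 19.20, rounded up to 20, so 20 needed; 20 in favor. Satisfied.

Valid — all requirements satisfied.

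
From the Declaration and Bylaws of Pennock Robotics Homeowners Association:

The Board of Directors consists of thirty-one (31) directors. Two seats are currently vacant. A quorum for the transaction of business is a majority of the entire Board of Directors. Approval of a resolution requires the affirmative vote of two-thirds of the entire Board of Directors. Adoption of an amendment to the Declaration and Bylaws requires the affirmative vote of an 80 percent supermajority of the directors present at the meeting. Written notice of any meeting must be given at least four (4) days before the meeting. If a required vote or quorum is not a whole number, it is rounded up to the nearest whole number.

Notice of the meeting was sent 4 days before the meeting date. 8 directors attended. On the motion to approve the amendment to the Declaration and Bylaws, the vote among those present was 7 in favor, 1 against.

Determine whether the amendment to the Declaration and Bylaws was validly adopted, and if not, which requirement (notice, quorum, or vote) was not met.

Invalid — quorum requirement not satisfied.

Notice: 4 days given; 4 required (4 ≥ 4). Satisfied.
Quorum: 8 present; quorum is 16. Not satisfied.
Vote: the amendment to the Declaration and Bylaws requires four-fifths of the directors present (8). 4/5 of 8 = 6.40, rounded up to 7, so 7 affirmative votes are needed; 7 voted in favor. Satisfied. (Moot — without a quorum no business can be validly transacted.)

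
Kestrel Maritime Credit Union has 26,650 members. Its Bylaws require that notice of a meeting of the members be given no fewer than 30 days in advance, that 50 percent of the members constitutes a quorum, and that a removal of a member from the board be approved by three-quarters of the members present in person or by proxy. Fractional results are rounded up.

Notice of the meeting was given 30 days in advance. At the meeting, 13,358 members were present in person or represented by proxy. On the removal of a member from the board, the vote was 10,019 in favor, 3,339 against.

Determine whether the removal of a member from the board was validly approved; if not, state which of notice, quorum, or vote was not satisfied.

Notice: 30 days given; 30 required. Satisfied.
Quorum: 50% of 26,650 = 13,325; 13,358 present. Satisfied.
Vote: requires three-fourths of those present (13,358); 3/4 of 13358 = 10018.50, rounded up to 10019, so 10,019 needed; 10,019 in favor. Satisfied.

Valid — all requirements satisfied.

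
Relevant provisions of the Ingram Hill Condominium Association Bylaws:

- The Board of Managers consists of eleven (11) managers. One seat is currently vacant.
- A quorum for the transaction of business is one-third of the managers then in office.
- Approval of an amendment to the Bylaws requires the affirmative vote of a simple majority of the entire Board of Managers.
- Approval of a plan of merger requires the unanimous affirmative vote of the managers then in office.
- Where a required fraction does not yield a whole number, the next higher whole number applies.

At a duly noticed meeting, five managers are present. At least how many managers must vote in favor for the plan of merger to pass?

10

The plan of merger requires the unanimous vote of the managers then in office (10).
Unanimous means all 10.
(Only 5 can vote, so the plan of merger cannot pass at this meeting, but the required vote is still 10.)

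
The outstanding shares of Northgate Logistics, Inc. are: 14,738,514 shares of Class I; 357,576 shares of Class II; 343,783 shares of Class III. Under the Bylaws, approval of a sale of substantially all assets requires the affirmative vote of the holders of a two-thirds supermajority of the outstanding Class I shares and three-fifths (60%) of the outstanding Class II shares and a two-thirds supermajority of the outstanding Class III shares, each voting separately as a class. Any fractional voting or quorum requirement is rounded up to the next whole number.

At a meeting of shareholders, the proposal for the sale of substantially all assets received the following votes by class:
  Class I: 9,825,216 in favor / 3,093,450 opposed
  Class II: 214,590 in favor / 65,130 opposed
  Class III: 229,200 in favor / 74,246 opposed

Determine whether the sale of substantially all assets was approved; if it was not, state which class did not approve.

Class I: 2/3 of 14738514 = 9825676; 9,825,676 required, 9,825,216 in favor — not approved.
Class II: 3/5 of 357576 = 214545.60, rounded up to 214546; 214,546 required, 214,590 in favor — approved.
Class III: 2/3 of 343783 = 229188.67, rounded up to 229189; 229,189 required, 229,200 in favor — approved.

Not approved — the Class I shares did not give the required vote.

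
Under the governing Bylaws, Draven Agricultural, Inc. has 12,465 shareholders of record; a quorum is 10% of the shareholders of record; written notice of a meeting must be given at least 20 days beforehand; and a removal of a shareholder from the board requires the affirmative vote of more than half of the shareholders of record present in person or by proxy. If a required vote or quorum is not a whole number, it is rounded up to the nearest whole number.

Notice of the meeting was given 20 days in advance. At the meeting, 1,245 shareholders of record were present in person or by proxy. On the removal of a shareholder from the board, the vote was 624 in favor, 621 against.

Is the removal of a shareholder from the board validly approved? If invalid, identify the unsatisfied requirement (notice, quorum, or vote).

Notice: 20 days given; 20 required. Satisfied.
Quorum: 10% of 12,465 = 1,246.50, rounded up to 1,247; 1,245 present. Not satisfied.
Vote: requires a majority of those present (1,245); a majority of 1245 is 623, so 623 needed; 624 in favor. Satisfied.

Invalid — quorum requirement not satisfied.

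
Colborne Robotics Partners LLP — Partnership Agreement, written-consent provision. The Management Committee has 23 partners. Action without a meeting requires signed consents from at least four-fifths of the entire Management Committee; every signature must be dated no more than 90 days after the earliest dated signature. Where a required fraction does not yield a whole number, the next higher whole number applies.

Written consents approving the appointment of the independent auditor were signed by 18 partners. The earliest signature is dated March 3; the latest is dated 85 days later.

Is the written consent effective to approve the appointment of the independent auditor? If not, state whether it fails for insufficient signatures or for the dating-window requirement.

Not effective — insufficient signatures.

Signatures required: at least four-fifths of 23 — 4/5 of 23 = 18.40, rounded up to 19, so 19 needed; 18 signed. Insufficient.
Dating window: the latest signature is 85 days after the earliest; the limit is 90 days. Within the window.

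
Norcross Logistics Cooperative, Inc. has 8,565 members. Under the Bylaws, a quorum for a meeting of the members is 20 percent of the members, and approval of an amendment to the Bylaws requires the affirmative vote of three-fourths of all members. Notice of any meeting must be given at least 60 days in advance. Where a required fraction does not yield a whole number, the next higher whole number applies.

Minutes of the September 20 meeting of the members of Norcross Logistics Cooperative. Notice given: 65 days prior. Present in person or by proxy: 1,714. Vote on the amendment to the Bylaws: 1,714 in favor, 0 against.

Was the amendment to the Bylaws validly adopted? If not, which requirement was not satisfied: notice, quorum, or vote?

Notice: 65 days given; 60 required. Satisfied.
Quorum: 20% of 8,565 = 1,713; 1,714 present. Satisfied.
Vote: requires three-fourths of all members (8,565); 3/4 of 8565 = 6423.75, rounded up to 6424, so 6,424 needed; 1,714 in favor. Not satisfied.

Invalid — vote requirement not satisfied.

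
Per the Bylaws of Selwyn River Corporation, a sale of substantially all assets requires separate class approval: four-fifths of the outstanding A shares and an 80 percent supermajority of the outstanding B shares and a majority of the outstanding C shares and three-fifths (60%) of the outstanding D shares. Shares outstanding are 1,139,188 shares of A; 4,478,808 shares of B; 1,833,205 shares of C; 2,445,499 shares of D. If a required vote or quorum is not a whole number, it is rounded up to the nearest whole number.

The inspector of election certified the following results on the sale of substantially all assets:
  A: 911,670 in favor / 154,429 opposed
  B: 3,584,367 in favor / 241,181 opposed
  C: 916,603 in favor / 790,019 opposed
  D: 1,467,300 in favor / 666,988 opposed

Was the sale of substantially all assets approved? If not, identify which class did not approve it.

Approved — every class gave the required vote.

A: 4/5 of 1139188 = 911350.40, rounded up to 911351; 911,351 required, 911,670 in favor — approved.
B: 4/5 of 4478808 = 3583046.40, rounded up to 3583047; 3,583,047 required, 3,584,367 in favor — approved.
C: a majority of 1833205 is 916603; 916,603 required, 916,603 in favor — approved.
D: 3/5 of 2445499 = 1467299.40, rounded up to 1467300; 1,467,300 required, 1,467,300 in favor — approved.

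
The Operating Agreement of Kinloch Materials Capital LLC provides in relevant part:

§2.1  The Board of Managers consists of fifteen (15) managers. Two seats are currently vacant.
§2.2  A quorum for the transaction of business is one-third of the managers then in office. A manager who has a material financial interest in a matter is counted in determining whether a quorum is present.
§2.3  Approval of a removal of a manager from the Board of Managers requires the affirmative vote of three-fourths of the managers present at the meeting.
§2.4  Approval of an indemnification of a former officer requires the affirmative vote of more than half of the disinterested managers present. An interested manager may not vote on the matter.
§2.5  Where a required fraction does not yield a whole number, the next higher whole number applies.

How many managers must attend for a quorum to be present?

5

1/3 of 13 = 4.33, rounded up to 5.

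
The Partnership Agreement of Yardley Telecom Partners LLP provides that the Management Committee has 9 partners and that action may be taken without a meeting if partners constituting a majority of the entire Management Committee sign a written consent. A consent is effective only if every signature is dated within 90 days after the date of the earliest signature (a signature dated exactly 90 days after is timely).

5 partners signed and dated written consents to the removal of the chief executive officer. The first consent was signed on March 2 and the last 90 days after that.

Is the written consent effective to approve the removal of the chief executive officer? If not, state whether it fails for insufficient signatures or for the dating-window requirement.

Effective — both the signature and dating-window requirements are satisfied.

Signatures required: a majority of 9 — a majority of 9 is 5, so 5 needed; 5 signed. Sufficient.
Dating window: the latest signature is 90 days after the earliest; the limit is 90 days. Within the window.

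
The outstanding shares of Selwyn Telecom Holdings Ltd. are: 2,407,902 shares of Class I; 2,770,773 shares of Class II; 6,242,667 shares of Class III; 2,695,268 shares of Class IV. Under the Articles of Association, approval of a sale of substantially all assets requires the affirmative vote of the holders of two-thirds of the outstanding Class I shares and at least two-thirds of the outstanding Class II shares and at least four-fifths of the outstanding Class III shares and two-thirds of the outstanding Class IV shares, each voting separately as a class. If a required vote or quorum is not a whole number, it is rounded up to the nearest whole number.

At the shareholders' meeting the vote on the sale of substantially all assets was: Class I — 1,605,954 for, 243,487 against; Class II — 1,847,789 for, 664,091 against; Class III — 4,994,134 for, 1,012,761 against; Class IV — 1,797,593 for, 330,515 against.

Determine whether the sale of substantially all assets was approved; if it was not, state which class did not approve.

Approved — every class gave the required vote.

Class I: 2/3 of 2407902 = 1605268; 1,605,268 required, 1,605,954 in favor — approved.
Class II: 2/3 of 2770773 = 1847182; 1,847,182 required, 1,847,789 in favor — approved.
Class III: 4/5 of 6242667 = 4994133.60, rounded up to 4994134; 4,994,134 required, 4,994,134 in favor — approved.
Class IV: 2/3 of 2695268 = 1796845.33, rounded up to 1796846; 1,796,846 required, 1,797,593 in favor — approved.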